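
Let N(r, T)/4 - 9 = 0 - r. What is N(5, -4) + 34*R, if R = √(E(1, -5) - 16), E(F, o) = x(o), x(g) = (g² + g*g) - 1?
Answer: 16 + 34*√33 ≈ 211.32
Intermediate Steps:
x(g) = -1 + 2*g² (x(g) = (g² + g²) - 1 = 2*g² - 1 = -1 + 2*g²)
E(F, o) = -1 + 2*o²
N(r, T) = 36 - 4*r (N(r, T) = 36 + 4*(0 - r) = 36 + 4*(-r) = 36 - 4*r)
R = √33 (R = √((-1 + 2*(-5)²) - 16) = √((-1 + 2*25) - 16) = √((-1 + 50) - 16) = √(49 - 16) = √33 ≈ 5.7446)
N(5, -4) + 34*R = (36 - 4*5) + 34*√33 = (36 - 20) + 34*√33 = 16 + 34*√33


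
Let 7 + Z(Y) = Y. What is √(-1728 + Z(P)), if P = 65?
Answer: I*√1670 ≈ 40.866*I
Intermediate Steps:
Z(Y) = -7 + Y
√(-1728 + Z(P)) = √(-1728 + (-7 + 65)) = √(-1728 + 58) = √(-1670) = I*√1670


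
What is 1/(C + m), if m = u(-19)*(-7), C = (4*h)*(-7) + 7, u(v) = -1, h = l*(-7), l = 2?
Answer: 1/406 ≈ 0.0024631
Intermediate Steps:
h = -14 (h = 2*(-7) = -14)
C = 399 (C = (4*(-14))*(-7) + 7 = -56*(-7) + 7 = 392 + 7 = 399)
m = 7 (m = -1*(-7) = 7)
1/(C + m) = 1/(399 + 7) = 1/406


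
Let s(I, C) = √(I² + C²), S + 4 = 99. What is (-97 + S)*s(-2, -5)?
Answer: -2*√29 ≈ -10.770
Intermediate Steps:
S = 95 (S = -4 + 99 = 95)
s(I, C) = √(C² + I²)
(-97 + S)*s(-2, -5) = (-97 + 95)*√((-5)² + (-2)²) = -2*√(25 + 4) = -2*√29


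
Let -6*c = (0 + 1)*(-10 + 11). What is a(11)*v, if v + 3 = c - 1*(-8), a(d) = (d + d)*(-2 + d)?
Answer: 957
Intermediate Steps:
a(d) = 2*d*(-2 + d) (a(d) = (2*d)*(-2 + d) = 2*d*(-2 + d))
c = -⅙ (c = -(0 + 1)*(-10 + 11)/6 = -1/6 = -⅙*1 = -⅙ ≈ -0.16667)
v = 29/6 (v = -3 + (-⅙ - 1*(-8)) = -3 + (-⅙ + 8) = -3 + 47/6 = 29/6 ≈ 4.8333)
a(11)*v = (2*11*(-2 + 11))*(29/6) = (2*11*9)*(29/6) = 198*(29/6) = 957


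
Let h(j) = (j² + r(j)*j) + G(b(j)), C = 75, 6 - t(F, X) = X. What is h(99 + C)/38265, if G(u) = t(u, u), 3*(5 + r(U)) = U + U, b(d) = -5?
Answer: 49601/38265 ≈ 1.2962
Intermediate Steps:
r(U) = -5 + 2*U/3 (r(U) = -5 + (U + U)/3 = -5 + (2*U)/3 = -5 + 2*U/3)
t(F, X) = 6 - X
G(u) = 6 - u
h(j) = 11 + j² + j*(-5 + 2*j/3) (h(j) = (j² + (-5 + 2*j/3)*j) + (6 - 1*(-5)) = (j² + j*(-5 + 2*j/3)) + (6 + 5) = (j² + j*(-5 + 2*j/3)) + 11 = 11 + j² + j*(-5 + 2*j/3))
h(99 + C)/38265 = (11 - 5*(99 + 75) + 5*(99 + 75)²/3)/38265 = (11 - 5*174 + (5/3)*174²)*(1/38265) = (11 - 870 + (5/3)*30276)*(1/38265) = (11 - 870 + 50460)*(1/38265) = 49601*(1/38265) = 49601/38265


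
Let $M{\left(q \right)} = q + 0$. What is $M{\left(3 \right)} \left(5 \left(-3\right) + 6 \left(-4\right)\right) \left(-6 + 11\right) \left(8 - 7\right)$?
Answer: $-585$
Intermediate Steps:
$M{\left(q \right)} = q$
$M{\left(3 \right)} \left(5 \left(-3\right) + 6 \left(-4\right)\right) \left(-6 + 11\right) \left(8 - 7\right) = 3 \left(5 \left(-3\right) + 6 \left(-4\right)\right) \left(-6 + 11\right) \left(8 - 7\right) = 3 \left(-15 - 24\right) 5 \cdot 1 = 3 \left(-39\right) 5 = \left(-117\right) 5 = -585$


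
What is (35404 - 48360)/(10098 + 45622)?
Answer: -3239/13930 ≈ -0.23252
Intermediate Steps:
(35404 - 48360)/(10098 + 45622) = -12956/55720 = -12956*1/55720 = -3239/13930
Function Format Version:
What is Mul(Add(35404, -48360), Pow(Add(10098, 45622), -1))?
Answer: Rational(-3239, 13930) ≈ -0.23252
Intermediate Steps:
Mul(Add(35404, -48360), Pow(Add(10098, 45622), -1)) = Mul(-12956, Pow(55720, -1)) = Mul(-12956, Rational(1, 55720)) = Rational(-3239, 13930)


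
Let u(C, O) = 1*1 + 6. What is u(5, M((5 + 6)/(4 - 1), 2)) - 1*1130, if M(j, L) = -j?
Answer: -1123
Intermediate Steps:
u(C, O) = 7 (u(C, O) = 1 + 6 = 7)
u(5, M((5 + 6)/(4 - 1), 2)) - 1*1130 = 7 - 1*1130 = 7 - 1130 = -1123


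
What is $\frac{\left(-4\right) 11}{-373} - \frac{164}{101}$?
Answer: $- \frac{56728}{37673} \approx -1.5058$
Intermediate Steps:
$\frac{\left(-4\right) 11}{-373} - \frac{164}{101} = \left(-44\right) \left(- \frac{1}{373}\right) - \frac{164}{101} = \frac{44}{373} - \frac{164}{101} = - \frac{56728}{37673}$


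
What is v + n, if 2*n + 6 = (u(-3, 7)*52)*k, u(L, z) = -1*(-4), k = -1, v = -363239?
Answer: -363346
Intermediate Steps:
u(L, z) = 4
n = -107 (n = -3 + ((4*52)*(-1))/2 = -3 + (208*(-1))/2 = -3 + (½)*(-208) = -3 - 104 = -107)
v + n = -363239 - 107 = -363346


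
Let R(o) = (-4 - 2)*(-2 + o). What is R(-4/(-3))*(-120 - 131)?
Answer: -1004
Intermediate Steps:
R(o) = 12 - 6*o (R(o) = -6*(-2 + o) = 12 - 6*o)
R(-4/(-3))*(-120 - 131) = (12 - (-24)*1/(-3))*(-120 - 131) = (12 - (-24)*1*(-1/3))*(-251) = (12 - (-24)*(-1)/3)*(-251) = (12 - 6*4/3)*(-251) = (12 - 8)*(-251) = 4*(-251) = -1004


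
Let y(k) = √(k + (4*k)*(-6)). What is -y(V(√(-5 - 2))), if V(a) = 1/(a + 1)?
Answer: -√23*√(-1/(1 + I*√7)) ≈ -1.6212 - 2.3459*I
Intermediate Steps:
V(a) = 1/(1 + a)
y(k) = √23*√(-k) (y(k) = √(k - 24*k) = √(-23*k) = √23*√(-k))
-y(V(√(-5 - 2))) = -√23*√(-1/(1 + √(-5 - 2))) = -√23*√(-1/(1 + √(-7))) = -√23*√(-1/(1 + I*√7))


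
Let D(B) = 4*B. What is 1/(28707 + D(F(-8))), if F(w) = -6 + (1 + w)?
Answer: 1/28655 ≈ 3.4898e-5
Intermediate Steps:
F(w) = -5 + w
1/(28707 + D(F(-8))) = 1/(28707 + 4*(-5 - 8)) = 1/(28707 + 4*(-13)) = 1/(28707 - 52) = 1/28655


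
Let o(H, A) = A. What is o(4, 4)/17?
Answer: 4/17 ≈ 0.23529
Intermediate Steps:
o(4, 4)/17 = 4/17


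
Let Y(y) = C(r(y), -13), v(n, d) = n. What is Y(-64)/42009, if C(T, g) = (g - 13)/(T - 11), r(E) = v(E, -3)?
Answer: 26/3150675 ≈ 8.2522e-6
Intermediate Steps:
r(E) = E
C(T, g) = (-13 + g)/(-11 + T)
Y(y) = -26/(-11 + y) (Y(y) = (-13 - 13)/(-11 + y) = -26/(-11 + y))
Y(-64)/42009 = -26/(-11 - 64)/42009 = -26/(-75)*(1/42009) = -26*(-1/75)*(1/42009) = (26/75)*(1/42009) = 26/3150675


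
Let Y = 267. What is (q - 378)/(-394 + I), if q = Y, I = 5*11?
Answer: 37/113 ≈ 0.32743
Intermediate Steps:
I = 55
q = 267
(q - 378)/(-394 + I) = (267 - 378)/(-394 + 55) = -111/(-339) = -111*(-1/339) = 37/113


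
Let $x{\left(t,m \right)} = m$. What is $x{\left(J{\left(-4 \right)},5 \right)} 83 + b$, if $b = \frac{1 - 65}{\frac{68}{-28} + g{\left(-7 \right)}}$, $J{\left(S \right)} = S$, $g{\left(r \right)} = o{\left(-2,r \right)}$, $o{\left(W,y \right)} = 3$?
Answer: $303$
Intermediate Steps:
$g{\left(r \right)} = 3$
$b = -112$ ($b = \frac{1 - 65}{\frac{68}{-28} + 3} = - \frac{64}{68 \left(- \frac{1}{28}\right) + 3} = - \frac{64}{- \frac{17}{7} + 3} = - \frac{64}{\frac{4}{7}} = \left(-64\right) \frac{7}{4} = -112$)
$x{\left(J{\left(-4 \right)},5 \right)} 83 + b = 5 \cdot 83 - 112 = 415 - 112 = 303$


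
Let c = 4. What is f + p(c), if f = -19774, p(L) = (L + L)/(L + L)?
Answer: -19773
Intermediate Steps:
p(L) = 1 (p(L) = (2*L)/((2*L)) = (2*L)*(1/(2*L)) = 1)
f + p(c) = -19774 + 1 = -19773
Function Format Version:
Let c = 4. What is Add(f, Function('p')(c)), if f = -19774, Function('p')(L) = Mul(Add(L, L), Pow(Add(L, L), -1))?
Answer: -19773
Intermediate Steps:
Function('p')(L) = 1 (Function('p')(L) = Mul(Mul(2, L), Pow(Mul(2, L), -1)) = Mul(Mul(2, L), Mul(Rational(1, 2), Pow(L, -1))) = 1)
Add(f, Function('p')(c)) = Add(-19774, 1) = -19773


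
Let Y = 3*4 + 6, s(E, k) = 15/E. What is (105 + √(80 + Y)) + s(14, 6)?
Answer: 1485/14 + 7*√2 ≈ 115.97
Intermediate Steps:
Y = 18 (Y = 12 + 6 = 18)
(105 + √(80 + Y)) + s(14, 6) = (105 + √(80 + 18)) + 15/14 = (105 + √98) + 15*(1/14) = (105 + 7*√2) + 15/14 = 1485/14 + 7*√2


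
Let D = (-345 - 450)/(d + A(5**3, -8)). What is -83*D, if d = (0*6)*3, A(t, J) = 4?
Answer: 65985/4 ≈ 16496.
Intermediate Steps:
d = 0 (d = 0*3 = 0)
D = -795/4 (D = (-345 - 450)/(0 + 4) = -795/4 ≈ -198.75)
-83*D = -83*(-795/4) = 65985/4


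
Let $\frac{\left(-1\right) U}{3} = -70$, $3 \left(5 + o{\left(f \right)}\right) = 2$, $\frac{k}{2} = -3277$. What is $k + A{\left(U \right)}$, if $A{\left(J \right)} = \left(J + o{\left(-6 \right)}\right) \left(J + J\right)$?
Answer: $79826$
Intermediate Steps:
$k = -6554$ ($k = 2 \left(-3277\right) = -6554$)
$o{\left(f \right)} = - \frac{13}{3}$ ($o{\left(f \right)} = -5 + \frac{1}{3} \cdot 2 = -5 + \frac{2}{3} = - \frac{13}{3}$)
$U = 210$ ($U = \left(-3\right) \left(-70\right) = 210$)
$A{\left(J \right)} = 2 J \left(- \frac{13}{3} + J\right)$ ($A{\left(J \right)} = \left(J - \frac{13}{3}\right) \left(J + J\right) = \left(- \frac{13}{3} + J\right) 2 J = 2 J \left(- \frac{13}{3} + J\right)$)
$k + A{\left(U \right)} = -6554 + \frac{2}{3} \cdot 210 \left(-13 + 3 \cdot 210\right) = -6554 + \frac{2}{3} \cdot 210 \left(-13 + 630\right) = -6554 + \frac{2}{3} \cdot 210 \cdot 617 = -6554 + 86380 = 79826$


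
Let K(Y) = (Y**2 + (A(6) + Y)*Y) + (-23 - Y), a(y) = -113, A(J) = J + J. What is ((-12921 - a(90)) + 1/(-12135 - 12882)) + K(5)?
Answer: -318366343/25017 ≈ -12726.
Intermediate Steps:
A(J) = 2*J
K(Y) = -23 + Y**2 - Y + Y*(12 + Y) (K(Y) = (Y**2 + (2*6 + Y)*Y) + (-23 - Y) = (Y**2 + (12 + Y)*Y) + (-23 - Y) = (Y**2 + Y*(12 + Y)) + (-23 - Y) = -23 + Y**2 - Y + Y*(12 + Y))
((-12921 - a(90)) + 1/(-12135 - 12882)) + K(5) = ((-12921 - 1*(-113)) + 1/(-12135 - 12882)) + (-23 + 2*5**2 + 11*5) = ((-12921 + 113) + 1/(-25017)) + (-23 + 2*25 + 55) = (-12808 - 1/25017) + (-23 + 50 + 55) = -320417737/25017 + 82 = -318366343/25017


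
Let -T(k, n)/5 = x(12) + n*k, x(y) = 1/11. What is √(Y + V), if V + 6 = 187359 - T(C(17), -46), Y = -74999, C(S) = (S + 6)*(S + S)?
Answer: I*√8168171/11 ≈ 259.82*I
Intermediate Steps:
x(y) = 1/11
C(S) = 2*S*(6 + S) (C(S) = (6 + S)*(2*S) = 2*S*(6 + S))
T(k, n) = -5/11 - 5*k*n (T(k, n) = -5*(1/11 + n*k) = -5*(1/11 + k*n) = -5/11 - 5*k*n)
V = 82428/11 (V = -6 + (187359 - (-5/11 - 5*2*17*(6 + 17)*(-46))) = -6 + (187359 - (-5/11 - 5*2*17*23*(-46))) = -6 + (187359 - (-5/11 - 5*782*(-46))) = -6 + (187359 - (-5/11 + 179860)) = -6 + (187359 - 1*1978455/11) = -6 + (187359 - 1978455/11) = -6 + 82494/11 = 82428/11 ≈ 7493.5)
√(Y + V) = √(-74999 + 82428/11) = √(-742561/11) = I*√8168171/11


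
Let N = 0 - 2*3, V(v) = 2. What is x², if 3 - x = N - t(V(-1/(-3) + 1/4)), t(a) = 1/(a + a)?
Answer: 1369/16 ≈ 85.563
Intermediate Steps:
N = -6 (N = 0 - 6 = -6)
t(a) = 1/(2*a)
x = 37/4 (x = 3 - (-6 - 1/(2*2)) = 3 - (-6 - 1*¼) = 3 - (-6 - ¼) = 3 - 1*(-25/4) = 3 + 25/4 = 37/4 ≈ 9.2500)
x² = (37/4)² = 1369/16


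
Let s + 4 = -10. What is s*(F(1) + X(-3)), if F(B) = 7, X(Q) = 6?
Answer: -182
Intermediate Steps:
s = -14 (s = -4 - 10 = -14)
s*(F(1) + X(-3)) = -14*(7 + 6) = -14*13 = -182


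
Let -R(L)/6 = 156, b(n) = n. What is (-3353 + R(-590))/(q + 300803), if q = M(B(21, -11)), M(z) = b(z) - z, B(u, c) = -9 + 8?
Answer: -4289/300803 ≈ -0.014259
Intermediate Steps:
R(L) = -936 (R(L) = -6*156 = -936)
B(u, c) = -1
M(z) = 0 (M(z) = z - z = 0)
q = 0
(-3353 + R(-590))/(q + 300803) = (-3353 - 936)/(0 + 300803) = -4289/300803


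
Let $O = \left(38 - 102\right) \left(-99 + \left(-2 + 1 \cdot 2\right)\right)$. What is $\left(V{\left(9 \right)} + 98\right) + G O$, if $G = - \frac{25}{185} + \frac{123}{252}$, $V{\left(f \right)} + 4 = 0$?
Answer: $\frac{603562}{259} \approx 2330.4$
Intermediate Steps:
$O = 6336$ ($O = - 64 \left(-99 + \left(-2 + 2\right)\right) = - 64 \left(-99 + 0\right) = \left(-64\right) \left(-99\right) = 6336$)
$V{\left(f \right)} = -4$ ($V{\left(f \right)} = -4 + 0 = -4$)
$G = \frac{1097}{3108}$ ($G = \left(-25\right) \frac{1}{185} + 123 \cdot \frac{1}{252} = - \frac{5}{37} + \frac{41}{84} = \frac{1097}{3108} \approx 0.35296$)
$\left(V{\left(9 \right)} + 98\right) + G O = \left(-4 + 98\right) + \frac{1097}{3108} \cdot 6336 = 94 + \frac{579216}{259} = \frac{603562}{259}$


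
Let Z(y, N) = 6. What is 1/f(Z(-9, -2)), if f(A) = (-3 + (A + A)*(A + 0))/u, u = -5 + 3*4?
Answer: 7/69 ≈ 0.10145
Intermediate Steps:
u = 7 (u = -5 + 12 = 7)
f(A) = -3/7 + 2*A**2/7 (f(A) = (-3 + (A + A)*(A + 0))/7 = (-3 + (2*A)*A)/7 = (-3 + 2*A**2)/7 = -3/7 + 2*A**2/7)
1/f(Z(-9, -2)) = 1/(-3/7 + (2/7)*6**2) = 1/(-3/7 + (2/7)*36) = 1/(-3/7 + 72/7) = 1/(69/7) = 7/69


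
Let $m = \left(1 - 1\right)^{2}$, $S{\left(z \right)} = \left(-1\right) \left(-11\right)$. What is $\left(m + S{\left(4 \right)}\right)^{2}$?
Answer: $121$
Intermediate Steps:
$S{\left(z \right)} = 11$
$m = 0$ ($m = 0^{2} = 0$)
$\left(m + S{\left(4 \right)}\right)^{2} = \left(0 + 11\right)^{2} = 11^{2} = 121$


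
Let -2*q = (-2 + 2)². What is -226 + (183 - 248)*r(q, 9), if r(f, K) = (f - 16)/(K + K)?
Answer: -1514/9 ≈ -168.22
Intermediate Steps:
q = 0 (q = -(-2 + 2)²/2 = -½*0² = -½*0 = 0)
r(f, K) = (-16 + f)/(2*K) (r(f, K) = (-16 + f)/((2*K)) = (-16 + f)*(1/(2*K)) = (-16 + f)/(2*K))
-226 + (183 - 248)*r(q, 9) = -226 + (183 - 248)*((½)*(-16 + 0)/9) = -226 - 65*(-16)/(2*9) = -226 - 65*(-8/9) = -226 + 520/9 = -1514/9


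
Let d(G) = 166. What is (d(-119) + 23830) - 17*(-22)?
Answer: 24370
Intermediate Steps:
(d(-119) + 23830) - 17*(-22) = (166 + 23830) - 17*(-22) = 23996 + 374 = 24370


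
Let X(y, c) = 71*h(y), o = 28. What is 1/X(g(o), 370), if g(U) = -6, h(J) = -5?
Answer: -1/355 ≈ -0.0028169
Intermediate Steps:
X(y, c) = -355 (X(y, c) = 71*(-5) = -355)
1/X(g(o), 370) = 1/(-355) = -1/355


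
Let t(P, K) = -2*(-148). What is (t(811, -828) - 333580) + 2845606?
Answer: 2512322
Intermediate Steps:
t(P, K) = 296
(t(811, -828) - 333580) + 2845606 = (296 - 333580) + 2845606 = -333284 + 2845606 = 2512322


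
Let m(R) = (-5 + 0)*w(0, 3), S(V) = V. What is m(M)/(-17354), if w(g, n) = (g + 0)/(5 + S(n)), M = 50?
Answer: 0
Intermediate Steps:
w(g, n) = g/(5 + n) (w(g, n) = (g + 0)/(5 + n) = g/(5 + n))
m(R) = 0 (m(R) = (-5 + 0)*(0/(5 + 3)) = -0/8 = -5*0 = 0)
m(M)/(-17354) = 0/(-17354) = 0*(-1/17354) = 0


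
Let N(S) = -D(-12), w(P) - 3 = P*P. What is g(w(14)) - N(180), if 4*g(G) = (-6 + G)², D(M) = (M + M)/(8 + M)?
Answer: 37273/4 ≈ 9318.3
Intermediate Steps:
D(M) = 2*M/(8 + M) (D(M) = (2*M)/(8 + M) = 2*M/(8 + M))
w(P) = 3 + P² (w(P) = 3 + P*P = 3 + P²)
g(G) = (-6 + G)²/4
N(S) = -6 (N(S) = -2*(-12)/(8 - 12) = -2*(-12)/(-4) = -2*(-12)*(-1)/4 = -1*6 = -6)
g(w(14)) - N(180) = (-6 + (3 + 14²))²/4 - 1*(-6) = (-6 + (3 + 196))²/4 + 6 = (-6 + 199)²/4 + 6 = (¼)*193² + 6 = (¼)*37249 + 6 = 37249/4 + 6 = 37273/4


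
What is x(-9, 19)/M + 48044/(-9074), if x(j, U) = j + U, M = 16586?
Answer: -199191761/37625341 ≈ -5.2941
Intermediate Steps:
x(j, U) = U + j
x(-9, 19)/M + 48044/(-9074) = (19 - 9)/16586 + 48044/(-9074) = 10*(1/16586) + 48044*(-1/9074) = 5/8293 - 24022/4537 = -199191761/37625341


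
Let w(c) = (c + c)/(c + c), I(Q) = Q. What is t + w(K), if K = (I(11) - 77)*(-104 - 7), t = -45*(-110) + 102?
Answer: 5053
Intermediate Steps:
t = 5052 (t = 4950 + 102 = 5052)
K = 7326 (K = (11 - 77)*(-104 - 7) = -66*(-111) = 7326)
w(c) = 1 (w(c) = (2*c)/((2*c)) = (2*c)*(1/(2*c)) = 1)
t + w(K) = 5052 + 1 = 5053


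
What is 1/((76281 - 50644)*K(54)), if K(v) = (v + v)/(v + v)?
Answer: 1/25637 ≈ 3.9006e-5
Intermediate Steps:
K(v) = 1 (K(v) = (2*v)/((2*v)) = (2*v)*(1/(2*v)) = 1)
1/((76281 - 50644)*K(54)) = 1/((76281 - 50644)*1) = 1/25637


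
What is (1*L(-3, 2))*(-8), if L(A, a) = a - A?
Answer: -40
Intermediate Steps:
(1*L(-3, 2))*(-8) = (1*(2 - 1*(-3)))*(-8) = (1*(2 + 3))*(-8) = (1*5)*(-8) = 5*(-8) = -40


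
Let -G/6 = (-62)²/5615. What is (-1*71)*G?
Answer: 1637544/5615 ≈ 291.64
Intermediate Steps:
G = -23064/5615 (G = -6*(-62)²/5615 = -23064/5615 ≈ -4.1076)
(-1*71)*G = -1*71*(-23064/5615) = -71*(-23064/5615) = 1637544/5615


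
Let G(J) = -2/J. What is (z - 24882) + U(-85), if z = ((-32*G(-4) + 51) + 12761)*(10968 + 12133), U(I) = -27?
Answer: 295575487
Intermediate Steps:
z = 295600396 (z = ((-(-64)/(-4) + 51) + 12761)*(10968 + 12133) = ((-(-64)*(-1)/4 + 51) + 12761)*23101 = ((-32*½ + 51) + 12761)*23101 = ((-16 + 51) + 12761)*23101 = (35 + 12761)*23101 = 12796*23101 = 295600396)
(z - 24882) + U(-85) = (295600396 - 24882) - 27 = 295575514 - 27 = 295575487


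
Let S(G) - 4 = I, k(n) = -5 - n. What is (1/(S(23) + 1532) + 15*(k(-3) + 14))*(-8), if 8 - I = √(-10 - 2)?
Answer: -858224368/595987 - 4*I*√3/595987 ≈ -1440.0 - 1.1625e-5*I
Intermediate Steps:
I = 8 - 2*I*√3 (I = 8 - √(-10 - 2) = 8 - √(-12) = 8 - 2*I*√3 ≈ 8.0 - 3.4641*I)
S(G) = 12 - 2*I*√3 (S(G) = 4 + (8 - 2*I*√3) = 12 - 2*I*√3)
(1/(S(23) + 1532) + 15*(k(-3) + 14))*(-8) = (1/((12 - 2*I*√3) + 1532) + 15*((-5 - 1*(-3)) + 14))*(-8) = (1/(1544 - 2*I*√3) + 15*((-5 + 3) + 14))*(-8) = (1/(1544 - 2*I*√3) + 15*(-2 + 14))*(-8) = (1/(1544 - 2*I*√3) + 15*12)*(-8) = (1/(1544 - 2*I*√3) + 180)*(-8) = (180 + 1/(1544 - 2*I*√3))*(-8) = -1440 - 8/(1544 - 2*I*√3)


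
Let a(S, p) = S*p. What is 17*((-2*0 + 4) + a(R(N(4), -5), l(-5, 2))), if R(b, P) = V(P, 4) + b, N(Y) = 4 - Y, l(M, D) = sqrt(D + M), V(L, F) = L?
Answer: 68 - 85*I*sqrt(3) ≈ 68.0 - 147.22*I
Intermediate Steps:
R(b, P) = P + b
17*((-2*0 + 4) + a(R(N(4), -5), l(-5, 2))) = 17*((-2*0 + 4) + (-5 + (4 - 1*4))*sqrt(2 - 5)) = 17*((0 + 4) + (-5 + (4 - 4))*sqrt(-3)) = 17*(4 + (-5 + 0)*(I*sqrt(3))) = 17*(4 - 5*I*sqrt(3)) = 68 - 85*I*sqrt(3)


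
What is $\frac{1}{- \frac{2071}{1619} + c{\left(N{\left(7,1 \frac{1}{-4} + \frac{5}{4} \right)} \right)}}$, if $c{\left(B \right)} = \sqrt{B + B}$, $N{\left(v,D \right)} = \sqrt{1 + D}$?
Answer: $- \frac{1}{\frac{2071}{1619} - 2^{\frac{3}{4}}} \approx 2.4838$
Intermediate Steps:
$c{\left(B \right)} = \sqrt{2} \sqrt{B}$ ($c{\left(B \right)} = \sqrt{2 B} = \sqrt{2} \sqrt{B}$)
$\frac{1}{- \frac{2071}{1619} + c{\left(N{\left(7,1 \frac{1}{-4} + \frac{5}{4} \right)} \right)}} = \frac{1}{- \frac{2071}{1619} + \sqrt{2} \sqrt{\sqrt{1 + \left(1 \frac{1}{-4} + \frac{5}{4}\right)}}} = \frac{1}{\left(-2071\right) \frac{1}{1619} + \sqrt{2} \sqrt{\sqrt{1 + \left(1 \left(- \frac{1}{4}\right) + 5 \cdot \frac{1}{4}\right)}}} = \frac{1}{- \frac{2071}{1619} + \sqrt{2} \sqrt{\sqrt{1 + \left(- \frac{1}{4} + \frac{5}{4}\right)}}} = \frac{1}{- \frac{2071}{1619} + \sqrt{2} \sqrt{\sqrt{1 + 1}}} = \frac{1}{- \frac{2071}{1619} + \sqrt{2} \sqrt{\sqrt{2}}} = \frac{1}{- \frac{2071}{1619} + \sqrt{2} \sqrt[4]{2}} = \frac{1}{- \frac{2071}{1619} + 2^{\frac{3}{4}}}$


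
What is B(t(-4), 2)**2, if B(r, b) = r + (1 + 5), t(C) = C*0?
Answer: 36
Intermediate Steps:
t(C) = 0
B(r, b) = 6 + r (B(r, b) = r + 6 = 6 + r)
B(t(-4), 2)**2 = (6 + 0)**2 = 6**2 = 36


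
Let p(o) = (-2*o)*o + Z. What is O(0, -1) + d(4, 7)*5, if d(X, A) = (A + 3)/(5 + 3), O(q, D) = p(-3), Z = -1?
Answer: -51/4 ≈ -12.750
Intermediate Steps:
p(o) = -1 - 2*o**2 (p(o) = (-2*o)*o - 1 = -2*o**2 - 1 = -1 - 2*o**2)
O(q, D) = -19 (O(q, D) = -1 - 2*(-3)**2 = -1 - 2*9 = -1 - 18 = -19)
d(X, A) = 3/8 + A/8 (d(X, A) = (3 + A)/8 = (3 + A)*(1/8) = 3/8 + A/8)
O(0, -1) + d(4, 7)*5 = -19 + (3/8 + (1/8)*7)*5 = -19 + (3/8 + 7/8)*5 = -19 + (5/4)*5 = -19 + 25/4 = -51/4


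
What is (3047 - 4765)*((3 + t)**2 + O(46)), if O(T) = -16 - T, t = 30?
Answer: -1764386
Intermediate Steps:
(3047 - 4765)*((3 + t)**2 + O(46)) = (3047 - 4765)*((3 + 30)**2 + (-16 - 1*46)) = -1718*(33**2 + (-16 - 46)) = -1718*(1089 - 62) = -1718*1027 = -1764386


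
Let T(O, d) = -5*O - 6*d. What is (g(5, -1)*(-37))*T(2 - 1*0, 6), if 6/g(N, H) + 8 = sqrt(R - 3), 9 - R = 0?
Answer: -40848/29 - 5106*sqrt(6)/29 ≈ -1839.8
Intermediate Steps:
R = 9 (R = 9 - 1*0 = 9 + 0 = 9)
T(O, d) = -6*d - 5*O
g(N, H) = 6/(-8 + sqrt(6)) (g(N, H) = 6/(-8 + sqrt(9 - 3)) = 6/(-8 + sqrt(6)))
(g(5, -1)*(-37))*T(2 - 1*0, 6) = ((-24/29 - 3*sqrt(6)/29)*(-37))*(-6*6 - 5*(2 - 1*0)) = (888/29 + 111*sqrt(6)/29)*(-36 - 5*(2 + 0)) = (888/29 + 111*sqrt(6)/29)*(-36 - 5*2) = (888/29 + 111*sqrt(6)/29)*(-36 - 10) = (888/29 + 111*sqrt(6)/29)*(-46) = -40848/29 - 5106*sqrt(6)/29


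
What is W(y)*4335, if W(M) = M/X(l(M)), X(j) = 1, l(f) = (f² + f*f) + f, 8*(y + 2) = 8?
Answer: -4335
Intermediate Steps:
y = -1 (y = -2 + (⅛)*8 = -2 + 1 = -1)
l(f) = f + 2*f² (l(f) = (f² + f²) + f = 2*f² + f = f + 2*f²)
W(M) = M (W(M) = M/1 = M*1 = M)
W(y)*4335 = -1*4335 = -4335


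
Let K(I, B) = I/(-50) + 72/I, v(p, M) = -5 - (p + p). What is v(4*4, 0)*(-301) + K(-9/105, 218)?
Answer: 18019753/1750 ≈ 10297.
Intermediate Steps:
v(p, M) = -5 - 2*p
K(I, B) = 72/I - I/50 (K(I, B) = I*(-1/50) + 72/I = -I/50 + 72/I = 72/I - I/50)
v(4*4, 0)*(-301) + K(-9/105, 218) = (-5 - 8*4)*(-301) + (72/((-9/105)) - (-9)/(50*105)) = (-5 - 2*16)*(-301) + (72/((-9*1/105)) - (-9)/(50*105)) = (-5 - 32)*(-301) + (72/(-3/35) - 1/50*(-3/35)) = -37*(-301) + (72*(-35/3) + 3/1750) = 11137 + (-840 + 3/1750) = 11137 - 1469997/1750 = 18019753/1750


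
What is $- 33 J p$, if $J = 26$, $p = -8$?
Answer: $6864$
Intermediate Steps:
$- 33 J p = \left(-33\right) 26 \left(-8\right) = \left(-858\right) \left(-8\right) = 6864$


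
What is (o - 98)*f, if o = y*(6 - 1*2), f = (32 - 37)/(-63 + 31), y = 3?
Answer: -215/16 ≈ -13.438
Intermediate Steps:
f = 5/32 (f = -5/(-32) = -5*(-1/32) = 5/32 ≈ 0.15625)
o = 12 (o = 3*(6 - 1*2) = 3*(6 - 2) = 3*4 = 12)
(o - 98)*f = (12 - 98)*(5/32) = -86*5/32 = -215/16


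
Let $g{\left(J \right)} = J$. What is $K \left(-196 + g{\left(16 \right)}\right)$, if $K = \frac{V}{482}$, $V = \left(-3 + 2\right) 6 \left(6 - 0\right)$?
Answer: $\frac{3240}{241} \approx 13.444$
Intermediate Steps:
$V = -36$ ($V = \left(-1\right) 6 \left(6 + 0\right) = \left(-6\right) 6 = -36$)
$K = - \frac{18}{241}$ ($K = - \frac{36}{482} = \left(-36\right) \frac{1}{482} = - \frac{18}{241} \approx -0.074689$)
$K \left(-196 + g{\left(16 \right)}\right) = - \frac{18 \left(-196 + 16\right)}{241} = \left(- \frac{18}{241}\right) \left(-180\right) = \frac{3240}{241}$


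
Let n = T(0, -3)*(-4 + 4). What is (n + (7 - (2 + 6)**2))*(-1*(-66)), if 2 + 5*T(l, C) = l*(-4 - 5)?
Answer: -3762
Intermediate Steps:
T(l, C) = -2/5 - 9*l/5 (T(l, C) = -2/5 + (l*(-4 - 5))/5 = -2/5 + (l*(-9))/5 = -2/5 + (-9*l)/5 = -2/5 - 9*l/5)
n = 0 (n = (-2/5 - 9/5*0)*(-4 + 4) = (-2/5 + 0)*0 = -2/5*0 = 0)
(n + (7 - (2 + 6)**2))*(-1*(-66)) = (0 + (7 - (2 + 6)**2))*(-1*(-66)) = (0 + (7 - 1*8**2))*66 = (0 + (7 - 1*64))*66 = (0 + (7 - 64))*66 = (0 - 57)*66 = -57*66 = -3762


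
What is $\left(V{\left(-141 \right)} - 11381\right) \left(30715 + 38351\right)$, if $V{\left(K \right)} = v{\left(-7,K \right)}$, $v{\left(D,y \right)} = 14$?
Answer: $-785073222$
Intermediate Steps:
$V{\left(K \right)} = 14$
$\left(V{\left(-141 \right)} - 11381\right) \left(30715 + 38351\right) = \left(14 - 11381\right) \left(30715 + 38351\right) = \left(-11367\right) 69066 = -785073222$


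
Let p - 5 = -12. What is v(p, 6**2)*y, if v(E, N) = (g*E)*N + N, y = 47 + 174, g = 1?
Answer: -47736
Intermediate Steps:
y = 221
p = -7 (p = 5 - 12 = -7)
v(E, N) = N + E*N (v(E, N) = (1*E)*N + N = E*N + N = N + E*N)
v(p, 6**2)*y = (6**2*(1 - 7))*221 = (36*(-6))*221 = -216*221 = -47736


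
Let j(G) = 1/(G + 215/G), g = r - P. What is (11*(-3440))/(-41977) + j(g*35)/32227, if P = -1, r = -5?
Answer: 371750551268/412393675629 ≈ 0.90145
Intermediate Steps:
g = -4 (g = -5 - 1*(-1) = -5 + 1 = -4)
(11*(-3440))/(-41977) + j(g*35)/32227 = (11*(-3440))/(-41977) + ((-4*35)/(215 + (-4*35)²))/32227 = -37840*(-1/41977) - 140/(215 + (-140)²)*(1/32227) = 37840/41977 - 140/(215 + 19600)*(1/32227) = 37840/41977 - 140/19815*(1/32227) = 37840/41977 - 140*1/19815*(1/32227) = 37840/41977 - 28/3963*1/32227 = 37840/41977 - 28/127715601 = 371750551268/412393675629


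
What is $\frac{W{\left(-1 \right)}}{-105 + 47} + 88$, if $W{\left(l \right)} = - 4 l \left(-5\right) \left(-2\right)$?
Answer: $\frac{2532}{29} \approx 87.31$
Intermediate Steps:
$W{\left(l \right)} = - 40 l$ ($W{\left(l \right)} = - 4 - 5 l \left(-2\right) = - 4 \cdot 10 l = - 40 l$)
$\frac{W{\left(-1 \right)}}{-105 + 47} + 88 = \frac{\left(-40\right) \left(-1\right)}{-105 + 47} + 88 = \frac{40}{-58} + 88 = 40 \left(- \frac{1}{58}\right) + 88 = - \frac{20}{29} + 88 = \frac{2532}{29}$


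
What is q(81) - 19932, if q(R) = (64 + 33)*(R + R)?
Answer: -4218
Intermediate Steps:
q(R) = 194*R (q(R) = 97*(2*R) = 194*R)
q(81) - 19932 = 194*81 - 19932 = 15714 - 19932 = -4218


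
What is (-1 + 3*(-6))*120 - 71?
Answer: -2351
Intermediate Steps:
(-1 + 3*(-6))*120 - 71 = (-1 - 18)*120 - 71 = -19*120 - 71 = -2280 - 71 = -2351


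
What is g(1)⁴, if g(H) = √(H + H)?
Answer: 4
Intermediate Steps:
g(H) = √2*√H (g(H) = √(2*H) = √2*√H)
g(1)⁴ = (√2*√1)⁴ = (√2*1)⁴ = (√2)⁴ = 4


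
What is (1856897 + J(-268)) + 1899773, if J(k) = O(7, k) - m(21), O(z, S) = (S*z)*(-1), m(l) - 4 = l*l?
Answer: 3758101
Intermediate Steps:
m(l) = 4 + l² (m(l) = 4 + l*l = 4 + l²)
O(z, S) = -S*z
J(k) = -445 - 7*k (J(k) = -1*k*7 - (4 + 21²) = -7*k - (4 + 441) = -7*k - 1*445 = -7*k - 445 = -445 - 7*k)
(1856897 + J(-268)) + 1899773 = (1856897 + (-445 - 7*(-268))) + 1899773 = (1856897 + (-445 + 1876)) + 1899773 = (1856897 + 1431) + 1899773 = 1858328 + 1899773 = 3758101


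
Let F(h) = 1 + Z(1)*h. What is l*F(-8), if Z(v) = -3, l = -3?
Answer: -75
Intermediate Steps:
F(h) = 1 - 3*h
l*F(-8) = -3*(1 - 3*(-8)) = -3*(1 + 24) = -3*25 = -75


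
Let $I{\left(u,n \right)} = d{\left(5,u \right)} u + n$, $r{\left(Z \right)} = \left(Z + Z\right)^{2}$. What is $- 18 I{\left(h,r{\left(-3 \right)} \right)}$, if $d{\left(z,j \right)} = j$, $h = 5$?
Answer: $-1098$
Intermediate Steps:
$r{\left(Z \right)} = 4 Z^{2}$ ($r{\left(Z \right)} = \left(2 Z\right)^{2} = 4 Z^{2}$)
$I{\left(u,n \right)} = n + u^{2}$ ($I{\left(u,n \right)} = u u + n = u^{2} + n = n + u^{2}$)
$- 18 I{\left(h,r{\left(-3 \right)} \right)} = - 18 \left(4 \left(-3\right)^{2} + 5^{2}\right) = - 18 \left(4 \cdot 9 + 25\right) = - 18 \left(36 + 25\right) = \left(-18\right) 61 = -1098$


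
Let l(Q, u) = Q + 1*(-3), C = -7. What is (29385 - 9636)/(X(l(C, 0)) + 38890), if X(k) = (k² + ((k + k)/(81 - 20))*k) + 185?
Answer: 401563/796625 ≈ 0.50408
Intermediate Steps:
l(Q, u) = -3 + Q (l(Q, u) = Q - 3 = -3 + Q)
X(k) = 185 + 63*k²/61 (X(k) = (k² + ((2*k)/61)*k) + 185 = (k² + ((2*k)*(1/61))*k) + 185 = (k² + (2*k/61)*k) + 185 = (k² + 2*k²/61) + 185 = 63*k²/61 + 185 = 185 + 63*k²/61)
(29385 - 9636)/(X(l(C, 0)) + 38890) = (29385 - 9636)/((185 + 63*(-3 - 7)²/61) + 38890) = 19749/((185 + (63/61)*(-10)²) + 38890) = 19749/((185 + (63/61)*100) + 38890) = 19749/((185 + 6300/61) + 38890) = 19749/(17585/61 + 38890) = 19749/(2389875/61) = 19749*(61/2389875) = 401563/796625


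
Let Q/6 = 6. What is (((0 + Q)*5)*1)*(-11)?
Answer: -1980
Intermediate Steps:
Q = 36 (Q = 6*6 = 36)
(((0 + Q)*5)*1)*(-11) = (((0 + 36)*5)*1)*(-11) = ((36*5)*1)*(-11) = (180*1)*(-11) = 180*(-11) = -1980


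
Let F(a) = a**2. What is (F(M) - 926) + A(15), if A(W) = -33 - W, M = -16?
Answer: -718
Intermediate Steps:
(F(M) - 926) + A(15) = ((-16)**2 - 926) + (-33 - 1*15) = (256 - 926) + (-33 - 15) = -670 - 48 = -718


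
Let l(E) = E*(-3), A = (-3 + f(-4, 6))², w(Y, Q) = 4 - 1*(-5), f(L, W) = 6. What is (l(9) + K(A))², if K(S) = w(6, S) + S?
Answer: 81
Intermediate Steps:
w(Y, Q) = 9 (w(Y, Q) = 4 + 5 = 9)
A = 9 (A = (-3 + 6)² = 3² = 9)
l(E) = -3*E
K(S) = 9 + S
(l(9) + K(A))² = (-3*9 + (9 + 9))² = (-27 + 18)² = (-9)² = 81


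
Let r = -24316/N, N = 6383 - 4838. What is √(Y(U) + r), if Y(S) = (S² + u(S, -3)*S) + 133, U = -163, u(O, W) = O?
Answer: 7*√2594319195/1545 ≈ 230.77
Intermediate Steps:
N = 1545
r = -24316/1545 ≈ -15.739
Y(S) = 133 + 2*S² (Y(S) = (S² + S*S) + 133 = (S² + S²) + 133 = 2*S² + 133 = 133 + 2*S²)
√(Y(U) + r) = √((133 + 2*(-163)²) - 24316/1545) = √((133 + 2*26569) - 24316/1545) = √((133 + 53138) - 24316/1545) = √(53271 - 24316/1545) = √(82279379/1545) = 7*√2594319195/1545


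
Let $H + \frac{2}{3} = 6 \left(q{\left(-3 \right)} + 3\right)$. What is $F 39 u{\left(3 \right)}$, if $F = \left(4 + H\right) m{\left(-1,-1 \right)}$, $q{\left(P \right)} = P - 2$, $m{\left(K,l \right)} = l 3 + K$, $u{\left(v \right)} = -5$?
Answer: $-6760$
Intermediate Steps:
$m{\left(K,l \right)} = K + 3 l$ ($m{\left(K,l \right)} = 3 l + K = K + 3 l$)
$q{\left(P \right)} = -2 + P$
$H = - \frac{38}{3}$ ($H = - \frac{2}{3} + 6 \left(\left(-2 - 3\right) + 3\right) = - \frac{2}{3} + 6 \left(-5 + 3\right) = - \frac{2}{3} + 6 \left(-2\right) = - \frac{2}{3} - 12 = - \frac{38}{3} \approx -12.667$)
$F = \frac{104}{3}$ ($F = \left(4 - \frac{38}{3}\right) \left(-1 + 3 \left(-1\right)\right) = - \frac{26 \left(-1 - 3\right)}{3} = \left(- \frac{26}{3}\right) \left(-4\right) = \frac{104}{3} \approx 34.667$)
$F 39 u{\left(3 \right)} = \frac{104 \cdot 39 \left(-5\right)}{3} = \frac{104}{3} \left(-195\right) = -6760$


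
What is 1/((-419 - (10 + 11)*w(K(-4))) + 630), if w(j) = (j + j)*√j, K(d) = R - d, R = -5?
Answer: 211/46285 - 42*I/46285 ≈ 0.0045587 - 0.00090742*I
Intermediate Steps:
K(d) = -5 - d
w(j) = 2*j^(3/2) (w(j) = (2*j)*√j = 2*j^(3/2))
1/((-419 - (10 + 11)*w(K(-4))) + 630) = 1/((-419 - (10 + 11)*2*(-5 - 1*(-4))^(3/2)) + 630) = 1/((-419 - 21*2*(-5 + 4)^(3/2)) + 630) = 1/((-419 - 21*2*(-1)^(3/2)) + 630) = 1/((-419 - 21*2*(-I)) + 630) = 1/((-419 - 21*(-2*I)) + 630) = 1/((-419 - (-42)*I) + 630) = 1/((-419 + 42*I) + 630) = 1/(211 + 42*I) = (211 - 42*I)/46285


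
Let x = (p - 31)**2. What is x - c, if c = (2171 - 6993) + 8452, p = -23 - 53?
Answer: 7819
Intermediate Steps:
p = -76
x = 11449 (x = (-76 - 31)**2 = (-107)**2 = 11449)
c = 3630 (c = -4822 + 8452 = 3630)
x - c = 11449 - 1*3630 = 11449 - 3630 = 7819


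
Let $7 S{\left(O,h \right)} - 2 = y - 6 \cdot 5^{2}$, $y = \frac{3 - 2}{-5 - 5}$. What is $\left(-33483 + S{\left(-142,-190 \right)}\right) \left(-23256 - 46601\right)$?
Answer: $\frac{163834993387}{70} \approx 2.3405 \cdot 10^{9}$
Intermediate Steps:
$y = - \frac{1}{10}$ ($y = 1 \frac{1}{-10} = 1 \left(- \frac{1}{10}\right) = - \frac{1}{10} \approx -0.1$)
$S{\left(O,h \right)} = - \frac{1481}{70}$ ($S{\left(O,h \right)} = \frac{2}{7} + \frac{- \frac{1}{10} - 6 \cdot 5^{2}}{7} = \frac{2}{7} + \frac{- \frac{1}{10} - 150}{7} = \frac{2}{7} + \frac{1}{7} \left(- \frac{1501}{10}\right) = \frac{2}{7} - \frac{1501}{70} = - \frac{1481}{70}$)
$\left(-33483 + S{\left(-142,-190 \right)}\right) \left(-23256 - 46601\right) = \left(-33483 - \frac{1481}{70}\right) \left(-23256 - 46601\right) = \left(- \frac{2345291}{70}\right) \left(-69857\right) = \frac{163834993387}{70}$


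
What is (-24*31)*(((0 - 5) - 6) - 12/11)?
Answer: 98952/11 ≈ 8995.6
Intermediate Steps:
(-24*31)*(((0 - 5) - 6) - 12/11) = -744*((-5 - 6) - 12*1/11) = -744*(-11 - 12/11) = -744*(-133/11) = 98952/11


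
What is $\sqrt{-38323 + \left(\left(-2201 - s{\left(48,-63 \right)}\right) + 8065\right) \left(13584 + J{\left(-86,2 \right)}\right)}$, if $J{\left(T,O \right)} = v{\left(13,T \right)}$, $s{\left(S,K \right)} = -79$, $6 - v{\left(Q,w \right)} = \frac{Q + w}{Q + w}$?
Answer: $4 \sqrt{5045069} \approx 8984.5$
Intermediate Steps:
$v{\left(Q,w \right)} = 5$ ($v{\left(Q,w \right)} = 6 - \frac{Q + w}{Q + w} = 6 - 1 = 5$)
$J{\left(T,O \right)} = 5$
$\sqrt{-38323 + \left(\left(-2201 - s{\left(48,-63 \right)}\right) + 8065\right) \left(13584 + J{\left(-86,2 \right)}\right)} = \sqrt{-38323 + \left(\left(-2201 - -79\right) + 8065\right) \left(13584 + 5\right)} = \sqrt{-38323 + \left(\left(-2201 + 79\right) + 8065\right) 13589} = \sqrt{-38323 + \left(-2122 + 8065\right) 13589} = \sqrt{-38323 + 5943 \cdot 13589} = \sqrt{-38323 + 80759427} = \sqrt{80721104} = 4 \sqrt{5045069}$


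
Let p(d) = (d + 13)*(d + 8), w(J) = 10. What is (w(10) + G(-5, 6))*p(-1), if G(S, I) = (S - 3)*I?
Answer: -3192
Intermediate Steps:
G(S, I) = I*(-3 + S) (G(S, I) = (-3 + S)*I = I*(-3 + S))
p(d) = (8 + d)*(13 + d) (p(d) = (13 + d)*(8 + d) = (8 + d)*(13 + d))
(w(10) + G(-5, 6))*p(-1) = (10 + 6*(-3 - 5))*(104 + (-1)**2 + 21*(-1)) = (10 + 6*(-8))*(104 + 1 - 21) = (10 - 48)*84 = -38*84 = -3192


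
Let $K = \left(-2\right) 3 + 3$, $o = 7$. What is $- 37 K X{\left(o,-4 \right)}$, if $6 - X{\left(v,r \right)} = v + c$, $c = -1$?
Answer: $0$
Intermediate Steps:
$X{\left(v,r \right)} = 7 - v$ ($X{\left(v,r \right)} = 6 - \left(v - 1\right) = 6 - \left(-1 + v\right) = 7 - v$)
$K = -3$ ($K = -6 + 3 = -3$)
$- 37 K X{\left(o,-4 \right)} = \left(-37\right) \left(-3\right) \left(7 - 7\right) = 111 \left(7 - 7\right) = 111 \cdot 0 = 0$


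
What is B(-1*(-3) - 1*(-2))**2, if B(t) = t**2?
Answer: 625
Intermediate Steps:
B(-1*(-3) - 1*(-2))**2 = ((-1*(-3) - 1*(-2))**2)**2 = ((3 + 2)**2)**2 = (5**2)**2 = 25**2 = 625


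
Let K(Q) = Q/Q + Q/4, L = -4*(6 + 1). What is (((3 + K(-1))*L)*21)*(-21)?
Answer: 46305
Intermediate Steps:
L = -28 (L = -4*7 = -28)
K(Q) = 1 + Q/4 (K(Q) = 1 + Q*(¼) = 1 + Q/4)
(((3 + K(-1))*L)*21)*(-21) = (((3 + (1 + (¼)*(-1)))*(-28))*21)*(-21) = (((3 + (1 - ¼))*(-28))*21)*(-21) = (((3 + ¾)*(-28))*21)*(-21) = (((15/4)*(-28))*21)*(-21) = -105*21*(-21) = -2205*(-21) = 46305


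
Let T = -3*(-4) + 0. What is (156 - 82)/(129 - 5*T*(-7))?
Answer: 74/549 ≈ 0.13479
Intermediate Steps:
T = 12 (T = 12 + 0 = 12)
(156 - 82)/(129 - 5*T*(-7)) = (156 - 82)/(129 - 5*12*(-7)) = 74/(129 - 60*(-7)) = 74/(129 + 420) = 74/549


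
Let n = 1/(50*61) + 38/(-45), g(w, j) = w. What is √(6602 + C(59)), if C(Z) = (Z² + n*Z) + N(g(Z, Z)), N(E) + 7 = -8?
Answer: √33549940342/1830 ≈ 100.09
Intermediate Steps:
N(E) = -15 (N(E) = -7 - 8 = -15)
n = -23171/27450 (n = (1/50)*(1/61) + 38*(-1/45) = 1/3050 - 38/45 = -23171/27450 ≈ -0.84412)
C(Z) = -15 + Z² - 23171*Z/27450 (C(Z) = (Z² - 23171*Z/27450) - 15 = -15 + Z² - 23171*Z/27450)
√(6602 + C(59)) = √(6602 + (-15 + 59² - 23171/27450*59)) = √(6602 + (-15 + 3481 - 1367089/27450)) = √(6602 + 93774611/27450) = √(274999511/27450) = √33549940342/1830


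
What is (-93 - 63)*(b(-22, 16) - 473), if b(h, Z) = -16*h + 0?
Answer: 18876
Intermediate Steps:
b(h, Z) = -16*h
(-93 - 63)*(b(-22, 16) - 473) = (-93 - 63)*(-16*(-22) - 473) = -156*(352 - 473) = -156*(-121) = 18876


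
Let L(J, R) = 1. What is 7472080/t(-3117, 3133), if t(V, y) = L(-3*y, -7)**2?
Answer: 7472080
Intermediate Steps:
t(V, y) = 1 (t(V, y) = 1**2 = 1)
7472080/t(-3117, 3133) = 7472080/1 = 7472080*1 = 7472080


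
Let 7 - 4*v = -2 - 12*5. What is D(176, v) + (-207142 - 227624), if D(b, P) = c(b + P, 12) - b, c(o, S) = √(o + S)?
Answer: -434942 + √821/2 ≈ -4.3493e+5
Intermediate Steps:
v = 69/4 (v = 7/4 - (-2 - 12*5)/4 = 7/4 - (-2 - 60)/4 = 7/4 - ¼*(-62) = 7/4 + 31/2 = 69/4 ≈ 17.250)
c(o, S) = √(S + o)
D(b, P) = √(12 + P + b) - b (D(b, P) = √(12 + (b + P)) - b = √(12 + (P + b)) - b = √(12 + P + b) - b)
D(176, v) + (-207142 - 227624) = (√(12 + 69/4 + 176) - 1*176) + (-207142 - 227624) = (√(821/4) - 176) - 434766 = (√821/2 - 176) - 434766 = (-176 + √821/2) - 434766 = -434942 + √821/2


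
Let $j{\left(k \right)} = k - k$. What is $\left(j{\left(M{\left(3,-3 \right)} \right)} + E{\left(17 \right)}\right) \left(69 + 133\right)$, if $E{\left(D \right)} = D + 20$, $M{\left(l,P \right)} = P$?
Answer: $7474$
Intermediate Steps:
$j{\left(k \right)} = 0$
$E{\left(D \right)} = 20 + D$
$\left(j{\left(M{\left(3,-3 \right)} \right)} + E{\left(17 \right)}\right) \left(69 + 133\right) = \left(0 + \left(20 + 17\right)\right) \left(69 + 133\right) = \left(0 + 37\right) 202 = 37 \cdot 202 = 7474$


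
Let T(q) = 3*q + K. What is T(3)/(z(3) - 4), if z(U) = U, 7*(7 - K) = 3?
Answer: -109/7 ≈ -15.571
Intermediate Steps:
K = 46/7 (K = 7 - ⅐*3 = 7 - 3/7 = 46/7 ≈ 6.5714)
T(q) = 46/7 + 3*q (T(q) = 3*q + 46/7 = 46/7 + 3*q)
T(3)/(z(3) - 4) = (46/7 + 3*3)/(3 - 4) = (46/7 + 9)/(-1) = -1*109/7 = -109/7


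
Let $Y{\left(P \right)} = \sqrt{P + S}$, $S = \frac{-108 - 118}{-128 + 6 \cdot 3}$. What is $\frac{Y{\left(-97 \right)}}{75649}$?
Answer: $\frac{i \sqrt{287210}}{4160695} \approx 0.00012881 i$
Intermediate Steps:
$S = \frac{113}{55}$ ($S = - \frac{226}{-128 + 18} = - \frac{226}{-110} = \left(-226\right) \left(- \frac{1}{110}\right) = \frac{113}{55} \approx 2.0545$)
$Y{\left(P \right)} = \sqrt{\frac{113}{55} + P}$ ($Y{\left(P \right)} = \sqrt{P + \frac{113}{55}} = \sqrt{\frac{113}{55} + P}$)
$\frac{Y{\left(-97 \right)}}{75649} = \frac{\frac{1}{55} \sqrt{6215 + 3025 \left(-97\right)}}{75649} = \frac{\sqrt{6215 - 293425}}{55} \cdot \frac{1}{75649} = \frac{\sqrt{-287210}}{55} \cdot \frac{1}{75649} = \frac{i \sqrt{287210}}{55} \cdot \frac{1}{75649} = \frac{i \sqrt{287210}}{4160695}$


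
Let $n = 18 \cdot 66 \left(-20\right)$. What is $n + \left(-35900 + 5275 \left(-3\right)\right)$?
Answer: $-75485$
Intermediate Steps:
$n = -23760$ ($n = 1188 \left(-20\right) = -23760$)
$n + \left(-35900 + 5275 \left(-3\right)\right) = -23760 + \left(-35900 + 5275 \left(-3\right)\right) = -23760 - 51725 = -75485$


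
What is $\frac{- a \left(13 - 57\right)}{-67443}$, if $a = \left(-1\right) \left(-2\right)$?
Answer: $- \frac{88}{67443} \approx -0.0013048$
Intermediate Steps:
$a = 2$
$\frac{- a \left(13 - 57\right)}{-67443} = \frac{\left(-1\right) 2 \left(13 - 57\right)}{-67443} = \left(-2\right) \left(-44\right) \left(- \frac{1}{67443}\right) = 88 \left(- \frac{1}{67443}\right) = - \frac{88}{67443}$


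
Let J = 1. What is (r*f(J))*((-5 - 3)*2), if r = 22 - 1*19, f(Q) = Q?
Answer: -48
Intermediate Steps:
r = 3 (r = 22 - 19 = 3)
(r*f(J))*((-5 - 3)*2) = (3*1)*((-5 - 3)*2) = 3*(-8*2) = 3*(-16) = -48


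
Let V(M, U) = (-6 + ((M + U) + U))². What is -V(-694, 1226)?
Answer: -3069504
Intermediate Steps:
V(M, U) = (-6 + M + 2*U)² (V(M, U) = (-6 + (M + 2*U))² = (-6 + M + 2*U)²)
-V(-694, 1226) = -(-6 - 694 + 2*1226)² = -(-6 - 694 + 2452)² = -1*1752² = -1*3069504 = -3069504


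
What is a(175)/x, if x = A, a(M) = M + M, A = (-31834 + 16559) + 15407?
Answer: 175/66 ≈ 2.6515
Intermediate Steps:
A = 132 (A = -15275 + 15407 = 132)
a(M) = 2*M
x = 132
a(175)/x = (2*175)/132 = 350*(1/132) = 175/66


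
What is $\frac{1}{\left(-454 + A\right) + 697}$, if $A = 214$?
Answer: $\frac{1}{457} \approx 0.0021882$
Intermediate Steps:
$\frac{1}{\left(-454 + A\right) + 697} = \frac{1}{\left(-454 + 214\right) + 697} = \frac{1}{-240 + 697} = \frac{1}{457}$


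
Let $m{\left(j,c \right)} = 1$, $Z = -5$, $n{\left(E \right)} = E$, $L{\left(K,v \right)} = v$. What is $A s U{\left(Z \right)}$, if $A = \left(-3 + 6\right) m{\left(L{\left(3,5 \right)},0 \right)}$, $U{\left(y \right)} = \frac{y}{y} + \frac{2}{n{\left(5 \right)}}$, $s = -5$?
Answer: $-21$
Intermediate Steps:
$U{\left(y \right)} = \frac{7}{5}$ ($U{\left(y \right)} = \frac{y}{y} + \frac{2}{5} = 1 + 2 \cdot \frac{1}{5} = 1 + \frac{2}{5} = \frac{7}{5}$)
$A = 3$ ($A = \left(-3 + 6\right) 1 = 3 \cdot 1 = 3$)
$A s U{\left(Z \right)} = 3 \left(-5\right) \frac{7}{5} = \left(-15\right) \frac{7}{5} = -21$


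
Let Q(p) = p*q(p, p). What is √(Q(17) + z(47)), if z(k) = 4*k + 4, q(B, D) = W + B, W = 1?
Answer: √498 ≈ 22.316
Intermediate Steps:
q(B, D) = 1 + B
z(k) = 4 + 4*k
Q(p) = p*(1 + p)
√(Q(17) + z(47)) = √(17*(1 + 17) + (4 + 4*47)) = √(17*18 + (4 + 188)) = √(306 + 192) = √498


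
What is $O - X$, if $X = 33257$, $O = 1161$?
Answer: $-32096$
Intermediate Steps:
$O - X = 1161 - 33257 = -32096$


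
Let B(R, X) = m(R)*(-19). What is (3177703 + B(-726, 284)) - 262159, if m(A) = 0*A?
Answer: 2915544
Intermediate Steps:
m(A) = 0
B(R, X) = 0 (B(R, X) = 0*(-19) = 0)
(3177703 + B(-726, 284)) - 262159 = (3177703 + 0) - 262159 = 3177703 - 262159 = 2915544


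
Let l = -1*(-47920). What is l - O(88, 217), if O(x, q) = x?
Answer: 47832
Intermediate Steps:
l = 47920
l - O(88, 217) = 47920 - 1*88 = 47920 - 88 = 47832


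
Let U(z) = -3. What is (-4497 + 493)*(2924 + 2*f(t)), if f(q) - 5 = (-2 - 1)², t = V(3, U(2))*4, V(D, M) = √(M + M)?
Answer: -11819808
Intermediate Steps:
V(D, M) = √2*√M (V(D, M) = √(2*M) = √2*√M)
t = 4*I*√6 (t = (√2*√(-3))*4 = (√2*(I*√3))*4 = (I*√6)*4 = 4*I*√6 ≈ 9.798*I)
f(q) = 14 (f(q) = 5 + (-2 - 1)² = 5 + (-3)² = 5 + 9 = 14)
(-4497 + 493)*(2924 + 2*f(t)) = (-4497 + 493)*(2924 + 2*14) = -4004*(2924 + 28) = -4004*2952 = -11819808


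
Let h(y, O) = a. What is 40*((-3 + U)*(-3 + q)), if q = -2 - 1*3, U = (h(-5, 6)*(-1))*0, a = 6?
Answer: 960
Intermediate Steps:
h(y, O) = 6
U = 0 (U = (6*(-1))*0 = -6*0 = 0)
q = -5 (q = -2 - 3 = -5)
40*((-3 + U)*(-3 + q)) = 40*((-3 + 0)*(-3 - 5)) = 40*(-3*(-8)) = 40*24 = 960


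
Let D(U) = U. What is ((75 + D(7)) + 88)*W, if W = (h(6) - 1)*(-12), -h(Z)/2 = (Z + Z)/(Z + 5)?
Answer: 71400/11 ≈ 6490.9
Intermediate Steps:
h(Z) = -4*Z/(5 + Z) (h(Z) = -2*(Z + Z)/(Z + 5) = -2*2*Z/(5 + Z) = -4*Z/(5 + Z))
W = 420/11 (W = (-4*6/(5 + 6) - 1)*(-12) = (-4*6/11 - 1)*(-12) = (-4*6*1/11 - 1)*(-12) = (-24/11 - 1)*(-12) = -35/11*(-12) = 420/11 ≈ 38.182)
((75 + D(7)) + 88)*W = ((75 + 7) + 88)*(420/11) = (82 + 88)*(420/11) = 170*(420/11) = 71400/11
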